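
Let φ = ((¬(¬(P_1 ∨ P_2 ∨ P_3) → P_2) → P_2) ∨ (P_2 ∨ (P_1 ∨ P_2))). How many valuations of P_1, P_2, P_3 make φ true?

 P_1  |  P_2  |  P_3  |   φ  
----- | ----- | ----- | -----
 True |  True |  True |  True
 True |  True | False |  True
 True | False |  True |  True
 True | False | False |  True
False |  True |  True |  True
False |  True | False |  True
False | False |  True |  True
False | False | False | False
The formula is true on 7 of the 8 rows.

7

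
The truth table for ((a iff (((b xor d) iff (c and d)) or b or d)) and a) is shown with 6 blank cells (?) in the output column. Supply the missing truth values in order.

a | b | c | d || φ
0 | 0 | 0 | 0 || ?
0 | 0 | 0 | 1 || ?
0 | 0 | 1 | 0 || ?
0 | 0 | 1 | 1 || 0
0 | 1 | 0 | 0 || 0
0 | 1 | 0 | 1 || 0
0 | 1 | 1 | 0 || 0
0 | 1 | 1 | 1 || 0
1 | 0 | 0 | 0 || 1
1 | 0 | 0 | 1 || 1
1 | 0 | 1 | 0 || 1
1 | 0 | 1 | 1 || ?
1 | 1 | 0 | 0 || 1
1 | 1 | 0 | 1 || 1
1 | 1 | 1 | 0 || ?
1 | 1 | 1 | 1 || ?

Row a=0, b=0, c=0, d=0: (a iff (((b xor d) iff (c and d)) or b or d)) = 0, so the formula = 0.
Row a=0, b=0, c=0, d=1: (a iff (((b xor d) iff (c and d)) or b or d)) = 0, so the formula = 0.
Row a=0, b=0, c=1, d=0: (a iff (((b xor d) iff (c and d)) or b or d)) = 0, so the formula = 0.
Row a=1, b=0, c=1, d=1: (a iff (((b xor d) iff (c and d)) or b or d)) = 1, so the formula = 1.
Row a=1, b=1, c=1, d=0: (a iff (((b xor d) iff (c and d)) or b or d)) = 1, so the formula = 1.
Row a=1, b=1, c=1, d=1: (a iff (((b xor d) iff (c and d)) or b or d)) = 1, so the formula = 1.

0, 0, 0, 1, 1, 1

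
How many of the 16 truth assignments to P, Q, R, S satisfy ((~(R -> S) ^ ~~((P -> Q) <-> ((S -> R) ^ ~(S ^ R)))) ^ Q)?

  P   |   Q   |   R   |   S   ||   φ  
False | False | False | False || False
False | False | False |  True || False
False | False |  True | False || False
False | False |  True |  True || False
False |  True | False | False ||  True
False |  True | False |  True ||  True
False |  True |  True | False ||  True
False |  True |  True |  True ||  True
 True | False | False | False ||  True
 True | False | False |  True ||  True
 True | False |  True | False ||  True
 True | False |  True |  True ||  True
 True |  True | False | False ||  True
 True |  True | False |  True ||  True
 True |  True |  True | False ||  True
 True |  True |  True |  True ||  True
The formula is true on 12 of the 16 rows.

12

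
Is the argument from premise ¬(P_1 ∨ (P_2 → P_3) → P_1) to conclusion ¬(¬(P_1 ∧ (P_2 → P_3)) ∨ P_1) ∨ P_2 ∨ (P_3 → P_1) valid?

no

P_1 | P_2 | P_3 | φ | ψ
--- | --- | --- | - | -
 1  |  1  |  1  | 0 | 1
 1  |  1  |  0  | 0 | 1
 1  |  0  |  1  | 0 | 1
 1  |  0  |  0  | 0 | 1
 0  |  1  |  1  | 1 | 1
 0  |  1  |  0  | 0 | 1
 0  |  0  |  1  | 1 | 0
 0  |  0  |  0  | 1 | 1
At P_1=0, P_2=0, P_3=1 we have φ true but ψ false, so φ does not entail ψ.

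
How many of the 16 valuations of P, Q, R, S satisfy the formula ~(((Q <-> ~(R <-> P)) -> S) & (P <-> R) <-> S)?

P | Q | R | S | (R <-> P) | ~(R <-> P) | (Q <-> ~(R <-> P)) | ((Q <-> ~(R <-> P)) -> S) | (P <-> R) | φ
- | - | - | - | --------- | ---------- | ------------------ | ------------------------- | --------- | -
1 | 1 | 1 | 1 |     1     |     0      |         0          |             1             |     1     | 0
1 | 1 | 1 | 0 |     1     |     0      |         0          |             1             |     1     | 1
1 | 1 | 0 | 1 |     0     |     1      |         1          |             1             |     0     | 1
1 | 1 | 0 | 0 |     0     |     1      |         1          |             0             |     0     | 0
1 | 0 | 1 | 1 |     1     |     0      |         1          |             1             |     1     | 0
1 | 0 | 1 | 0 |     1     |     0      |         1          |             0             |     1     | 0
1 | 0 | 0 | 1 |     0     |     1      |         0          |             1             |     0     | 1
1 | 0 | 0 | 0 |     0     |     1      |         0          |             1             |     0     | 0
0 | 1 | 1 | 1 |     0     |     1      |         1          |             1             |     0     | 1
0 | 1 | 1 | 0 |     0     |     1      |         1          |             0             |     0     | 0
0 | 1 | 0 | 1 |     1     |     0      |         0          |             1             |     1     | 0
0 | 1 | 0 | 0 |     1     |     0      |         0          |             1             |     1     | 1
0 | 0 | 1 | 1 |     0     |     1      |         0          |             1             |     0     | 1
0 | 0 | 1 | 0 |     0     |     1      |         0          |             1             |     0     | 0
0 | 0 | 0 | 1 |     1     |     0      |         1          |             1             |     1     | 0
0 | 0 | 0 | 0 |     1     |     0      |         1          |             0             |     1     | 0
The formula is true on 6 of the 16 rows.

6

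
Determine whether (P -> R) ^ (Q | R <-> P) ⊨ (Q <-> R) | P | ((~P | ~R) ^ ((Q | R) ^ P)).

no

P | Q | R || φ | ψ
0 | 0 | 0 || 0 | 1
0 | 0 | 1 || 1 | 0
0 | 1 | 0 || 1 | 0
0 | 1 | 1 || 1 | 1
1 | 0 | 0 || 0 | 1
1 | 0 | 1 || 0 | 1
1 | 1 | 0 || 1 | 1
1 | 1 | 1 || 0 | 1
At P=0, Q=0, R=1 we have φ true but ψ false, so φ does not entail ψ.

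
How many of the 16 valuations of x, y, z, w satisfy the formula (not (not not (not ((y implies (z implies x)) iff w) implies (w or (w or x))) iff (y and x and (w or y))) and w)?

6

x  y  z  w  |  φ
T  T  T  T  |  F
T  T  T  F  |  F
T  T  F  T  |  F
T  T  F  F  |  F
T  F  T  T  |  T
T  F  T  F  |  F
T  F  F  T  |  T
T  F  F  F  |  F
F  T  T  T  |  T
F  T  T  F  |  F
F  T  F  T  |  T
F  T  F  F  |  F
F  F  T  T  |  T
F  F  T  F  |  F
F  F  F  T  |  T
F  F  F  F  |  F
The formula is true on 6 of the 16 rows.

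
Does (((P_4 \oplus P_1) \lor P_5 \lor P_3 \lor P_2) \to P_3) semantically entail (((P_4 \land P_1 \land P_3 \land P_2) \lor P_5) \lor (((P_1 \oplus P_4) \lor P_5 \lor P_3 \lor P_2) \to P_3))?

yes

 P_1  |  P_2  |  P_3  |  P_4  |  P_5  |   φ   |   ψ  
----- | ----- | ----- | ----- | ----- | ----- | -----
False | False | False | False | False |  True |  True
False | False | False | False |  True | False |  True
False | False | False |  True | False | False | False
False | False | False |  True |  True | False |  True
False | False |  True | False | False |  True |  True
False | False |  True | False |  True |  True |  True
False | False |  True |  True | False |  True |  True
False | False |  True |  True |  True |  True |  True
False |  True | False | False | False | False | False
False |  True | False | False |  True | False |  True
False |  True | False |  True | False | False | False
False |  True | False |  True |  True | False |  True
False |  True |  True | False | False |  True |  True
False |  True |  True | False |  True |  True |  True
False |  True |  True |  True | False |  True |  True
False |  True |  True |  True |  True |  True |  True
 True | False | False | False | False | False | False
 True | False | False | False |  True | False |  True
 True | False | False |  True | False |  True |  True
 True | False | False |  True |  True | False |  True
 True | False |  True | False | False |  True |  True
 True | False |  True | False |  True |  True |  True
 True | False |  True |  True | False |  True |  True
 True | False |  True |  True |  True |  True |  True
 True |  True | False | False | False | False | False
 True |  True | False | False |  True | False |  True
 True |  True | False |  True | False | False | False
 True |  True | False |  True |  True | False |  True
 True |  True |  True | False | False |  True |  True
 True |  True |  True | False |  True |  True |  True
 True |  True |  True |  True | False |  True |  True
 True |  True |  True |  True |  True |  True |  True
In every row where φ is true, ψ is also true, so φ ⊨ ψ.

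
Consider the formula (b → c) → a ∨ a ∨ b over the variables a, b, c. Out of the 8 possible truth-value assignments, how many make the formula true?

a | b | c || (b → c) | (a ∨ b) | (a ∨ (a ∨ b)) | ((b → c) → (a ∨ (a ∨ b)))
F | F | F ||    T    |    F    |       F       |             F            
F | F | T ||    T    |    F    |       F       |             F            
F | T | F ||    F    |    T    |       T       |             T            
F | T | T ||    T    |    T    |       T       |             T            
T | F | F ||    T    |    T    |       T       |             T            
T | F | T ||    T    |    T    |       T       |             T            
T | T | F ||    F    |    T    |       T       |             T            
T | T | T ||    T    |    T    |       T       |             T            
The formula is true on 6 of the 8 rows.

6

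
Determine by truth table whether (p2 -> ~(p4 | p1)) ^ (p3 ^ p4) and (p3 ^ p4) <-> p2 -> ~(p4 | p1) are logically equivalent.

p1 | p2 | p3 | p4 | φ | ψ
-- | -- | -- | -- | - | -
T  | T  | T  | T  | F | T
T  | T  | T  | F  | T | F
T  | T  | F  | T  | T | F
T  | T  | F  | F  | F | T
T  | F  | T  | T  | T | F
T  | F  | T  | F  | F | T
T  | F  | F  | T  | F | T
T  | F  | F  | F  | T | F
F  | T  | T  | T  | F | T
F  | T  | T  | F  | F | T
F  | T  | F  | T  | T | F
F  | T  | F  | F  | T | F
F  | F  | T  | T  | T | F
F  | F  | T  | F  | F | T
F  | F  | F  | T  | F | T
F  | F  | F  | F  | T | F
The columns differ at p1=T, p2=T, p3=T, p4=T (φ=F, ψ=T), so they are not equivalent.

not equivalent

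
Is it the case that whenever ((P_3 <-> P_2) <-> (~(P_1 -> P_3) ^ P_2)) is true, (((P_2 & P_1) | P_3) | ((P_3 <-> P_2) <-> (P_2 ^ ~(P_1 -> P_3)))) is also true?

P_1 | P_2 | P_3 | φ | ψ
--- | --- | --- | - | -
 T  |  T  |  T  | T | T
 T  |  T  |  F  | T | T
 T  |  F  |  T  | T | T
 T  |  F  |  F  | T | T
 F  |  T  |  T  | T | T
 F  |  T  |  F  | F | F
 F  |  F  |  T  | T | T
 F  |  F  |  F  | F | F
In every row where φ is true, ψ is also true, so φ ⊨ ψ.

yes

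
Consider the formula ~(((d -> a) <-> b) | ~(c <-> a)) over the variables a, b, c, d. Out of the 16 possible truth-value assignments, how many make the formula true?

  a   |   b   |   c   |   d   ||   φ  
False | False | False | False ||  True
False | False | False |  True || False
False | False |  True | False || False
False | False |  True |  True || False
False |  True | False | False || False
False |  True | False |  True ||  True
False |  True |  True | False || False
False |  True |  True |  True || False
 True | False | False | False || False
 True | False | False |  True || False
 True | False |  True | False ||  True
 True | False |  True |  True ||  True
 True |  True | False | False || False
 True |  True | False |  True || False
 True |  True |  True | False || False
 True |  True |  True |  True || False
The formula is true on 4 of the 16 rows.

4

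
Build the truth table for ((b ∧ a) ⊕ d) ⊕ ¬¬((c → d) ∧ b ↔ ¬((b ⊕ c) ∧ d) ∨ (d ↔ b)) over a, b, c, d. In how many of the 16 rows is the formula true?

6

a  b  c  d  |  (b ∧ a)  ((b ∧ a) ⊕ d)  (c → d)  ((c → d) ∧ b)  (b ⊕ c)  ((b ⊕ c) ∧ d)  ¬((b ⊕ c) ∧ d)  (d ↔ b)  (¬((b ⊕ c) ∧ d) ∨ (d ↔ b))  φ
1  1  1  1  |     1           0           1           1           0           0              1            1                 1               1
1  1  1  0  |     1           1           0           0           0           0              1            0                 1               1
1  1  0  1  |     1           0           1           1           1           1              0            1                 1               1
1  1  0  0  |     1           1           1           1           1           0              1            0                 1               0
1  0  1  1  |     0           1           1           0           1           1              0            0                 0               0
1  0  1  0  |     0           0           0           0           1           0              1            1                 1               0
1  0  0  1  |     0           1           1           0           0           0              1            0                 1               1
1  0  0  0  |     0           0           1           0           0           0              1            1                 1               0
0  1  1  1  |     0           1           1           1           0           0              1            1                 1               0
0  1  1  0  |     0           0           0           0           0           0              1            0                 1               0
0  1  0  1  |     0           1           1           1           1           1              0            1                 1               0
0  1  0  0  |     0           0           1           1           1           0              1            0                 1               1
0  0  1  1  |     0           1           1           0           1           1              0            0                 0               0
0  0  1  0  |     0           0           0           0           1           0              1            1                 1               0
0  0  0  1  |     0           1           1           0           0           0              1            0                 1               1
0  0  0  0  |     0           0           1           0           0           0              1            1                 1               0
The formula is true on 6 of the 16 rows.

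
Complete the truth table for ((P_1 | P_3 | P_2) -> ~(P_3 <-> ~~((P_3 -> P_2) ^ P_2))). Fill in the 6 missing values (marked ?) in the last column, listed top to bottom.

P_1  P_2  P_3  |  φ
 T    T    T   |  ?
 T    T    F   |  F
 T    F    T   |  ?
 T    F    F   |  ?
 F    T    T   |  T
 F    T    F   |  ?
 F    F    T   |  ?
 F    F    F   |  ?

Row P_1=T, P_2=T, P_3=T: (P_1 | P_3 | P_2) = T, ~(P_3 <-> ~~((P_3 -> P_2) ^ P_2)) = T, so the formula = T.
Row P_1=T, P_2=F, P_3=T: (P_1 | P_3 | P_2) = T, ~(P_3 <-> ~~((P_3 -> P_2) ^ P_2)) = T, so the formula = T.
Row P_1=T, P_2=F, P_3=F: (P_1 | P_3 | P_2) = T, ~(P_3 <-> ~~((P_3 -> P_2) ^ P_2)) = T, so the formula = T.
Row P_1=F, P_2=T, P_3=F: (P_1 | P_3 | P_2) = T, ~(P_3 <-> ~~((P_3 -> P_2) ^ P_2)) = F, so the formula = F.
Row P_1=F, P_2=F, P_3=T: (P_1 | P_3 | P_2) = T, ~(P_3 <-> ~~((P_3 -> P_2) ^ P_2)) = T, so the formula = T.
Row P_1=F, P_2=F, P_3=F: (P_1 | P_3 | P_2) = F, ~(P_3 <-> ~~((P_3 -> P_2) ^ P_2)) = T, so the formula = T.

T, T, T, F, T, T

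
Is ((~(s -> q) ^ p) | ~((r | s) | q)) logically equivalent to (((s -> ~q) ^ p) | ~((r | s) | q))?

p | q | r | s | φ | ψ
- | - | - | - | - | -
T | T | T | T | T | T
T | T | T | F | T | F
T | T | F | T | T | T
T | T | F | F | T | F
T | F | T | T | F | F
T | F | T | F | T | F
T | F | F | T | F | F
T | F | F | F | T | T
F | T | T | T | F | F
F | T | T | F | F | T
F | T | F | T | F | F
F | T | F | F | F | T
F | F | T | T | T | T
F | F | T | F | F | T
F | F | F | T | T | T
F | F | F | F | T | T
The columns differ at p=T, q=T, r=T, s=F (φ=T, ψ=F), so they are not equivalent.

not equivalent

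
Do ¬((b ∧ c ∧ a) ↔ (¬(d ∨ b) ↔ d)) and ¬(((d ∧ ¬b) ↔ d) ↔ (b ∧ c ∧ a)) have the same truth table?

a | b | c | d | φ | ψ
- | - | - | - | - | -
F | F | F | F | F | T
F | F | F | T | F | T
F | F | T | F | F | T
F | F | T | T | F | T
F | T | F | F | T | T
F | T | F | T | F | F
F | T | T | F | T | T
F | T | T | T | F | F
T | F | F | F | F | T
T | F | F | T | F | T
T | F | T | F | F | T
T | F | T | T | F | T
T | T | F | F | T | T
T | T | F | T | F | F
T | T | T | F | F | F
T | T | T | T | T | T
The columns differ at a=F, b=F, c=F, d=F (φ=F, ψ=T), so they are not equivalent.

not equivalent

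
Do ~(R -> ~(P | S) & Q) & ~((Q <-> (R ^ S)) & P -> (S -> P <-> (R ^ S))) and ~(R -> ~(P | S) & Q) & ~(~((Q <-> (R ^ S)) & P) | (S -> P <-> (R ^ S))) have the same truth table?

equivalent

P | Q | R | S | φ | ψ
- | - | - | - | - | -
1 | 1 | 1 | 1 | 0 | 0
1 | 1 | 1 | 0 | 0 | 0
1 | 1 | 0 | 1 | 0 | 0
1 | 1 | 0 | 0 | 0 | 0
1 | 0 | 1 | 1 | 1 | 1
1 | 0 | 1 | 0 | 0 | 0
1 | 0 | 0 | 1 | 0 | 0
1 | 0 | 0 | 0 | 0 | 0
0 | 1 | 1 | 1 | 0 | 0
0 | 1 | 1 | 0 | 0 | 0
0 | 1 | 0 | 1 | 0 | 0
0 | 1 | 0 | 0 | 0 | 0
0 | 0 | 1 | 1 | 0 | 0
0 | 0 | 1 | 0 | 0 | 0
0 | 0 | 0 | 1 | 0 | 0
0 | 0 | 0 | 0 | 0 | 0
The columns for φ and ψ agree on every row, so they are logically equivalent.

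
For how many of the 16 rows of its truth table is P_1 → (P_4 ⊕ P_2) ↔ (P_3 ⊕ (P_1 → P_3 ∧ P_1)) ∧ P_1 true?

4

P_1  P_2  P_3  P_4  |  (P_4 ⊕ P_2)  (P_1 → (P_4 ⊕ P_2))  (P_3 ∧ P_1)  (P_1 → (P_3 ∧ P_1))  (P_3 ⊕ (P_1 → (P_3 ∧ P_1)))  φ
 T    T    T    T   |       F                F                T                T                        F               T
 T    T    T    F   |       T                T                T                T                        F               F
 T    T    F    T   |       F                F                F                F                        F               T
 T    T    F    F   |       T                T                F                F                        F               F
 T    F    T    T   |       T                T                T                T                        F               F
 T    F    T    F   |       F                F                T                T                        F               T
 T    F    F    T   |       T                T                F                F                        F               F
 T    F    F    F   |       F                F                F                F                        F               T
 F    T    T    T   |       F                T                F                T                        F               F
 F    T    T    F   |       T                T                F                T                        F               F
 F    T    F    T   |       F                T                F                T                        T               F
 F    T    F    F   |       T                T                F                T                        T               F
 F    F    T    T   |       T                T                F                T                        F               F
 F    F    T    F   |       F                T                F                T                        F               F
 F    F    F    T   |       T                T                F                T                        T               F
 F    F    F    F   |       F                T                F                T                        T               F
The formula is true on 4 of the 16 rows.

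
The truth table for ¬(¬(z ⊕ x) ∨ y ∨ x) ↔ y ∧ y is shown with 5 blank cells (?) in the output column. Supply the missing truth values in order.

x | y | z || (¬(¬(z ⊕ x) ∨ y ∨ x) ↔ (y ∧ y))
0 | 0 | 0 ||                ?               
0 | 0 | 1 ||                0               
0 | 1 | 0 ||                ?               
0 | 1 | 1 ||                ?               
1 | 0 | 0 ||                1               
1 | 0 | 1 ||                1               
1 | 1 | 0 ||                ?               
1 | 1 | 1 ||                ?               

1, 0, 0, 0, 0

Row x=0, y=0, z=0: ¬(¬(z ⊕ x) ∨ y ∨ x) = 0, (y ∧ y) = 0, so (¬(¬(z ⊕ x) ∨ y ∨ x) ↔ (y ∧ y)) = 1.
Row x=0, y=1, z=0: ¬(¬(z ⊕ x) ∨ y ∨ x) = 0, (y ∧ y) = 1, so (¬(¬(z ⊕ x) ∨ y ∨ x) ↔ (y ∧ y)) = 0.
Row x=0, y=1, z=1: ¬(¬(z ⊕ x) ∨ y ∨ x) = 0, (y ∧ y) = 1, so (¬(¬(z ⊕ x) ∨ y ∨ x) ↔ (y ∧ y)) = 0.
Row x=1, y=1, z=0: ¬(¬(z ⊕ x) ∨ y ∨ x) = 0, (y ∧ y) = 1, so (¬(¬(z ⊕ x) ∨ y ∨ x) ↔ (y ∧ y)) = 0.
Row x=1, y=1, z=1: ¬(¬(z ⊕ x) ∨ y ∨ x) = 0, (y ∧ y) = 1, so (¬(¬(z ⊕ x) ∨ y ∨ x) ↔ (y ∧ y)) = 0.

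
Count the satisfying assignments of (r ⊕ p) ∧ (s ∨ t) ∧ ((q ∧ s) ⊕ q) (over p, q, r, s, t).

p | q | r | s | t | φ
- | - | - | - | - | -
0 | 0 | 0 | 0 | 0 | 0
0 | 0 | 0 | 0 | 1 | 0
0 | 0 | 0 | 1 | 0 | 0
0 | 0 | 0 | 1 | 1 | 0
0 | 0 | 1 | 0 | 0 | 0
0 | 0 | 1 | 0 | 1 | 0
0 | 0 | 1 | 1 | 0 | 0
0 | 0 | 1 | 1 | 1 | 0
0 | 1 | 0 | 0 | 0 | 0
0 | 1 | 0 | 0 | 1 | 0
0 | 1 | 0 | 1 | 0 | 0
0 | 1 | 0 | 1 | 1 | 0
0 | 1 | 1 | 0 | 0 | 0
0 | 1 | 1 | 0 | 1 | 1
0 | 1 | 1 | 1 | 0 | 0
0 | 1 | 1 | 1 | 1 | 0
1 | 0 | 0 | 0 | 0 | 0
1 | 0 | 0 | 0 | 1 | 0
1 | 0 | 0 | 1 | 0 | 0
1 | 0 | 0 | 1 | 1 | 0
1 | 0 | 1 | 0 | 0 | 0
1 | 0 | 1 | 0 | 1 | 0
1 | 0 | 1 | 1 | 0 | 0
1 | 0 | 1 | 1 | 1 | 0
1 | 1 | 0 | 0 | 0 | 0
1 | 1 | 0 | 0 | 1 | 1
1 | 1 | 0 | 1 | 0 | 0
1 | 1 | 0 | 1 | 1 | 0
1 | 1 | 1 | 0 | 0 | 0
1 | 1 | 1 | 0 | 1 | 0
1 | 1 | 1 | 1 | 0 | 0
1 | 1 | 1 | 1 | 1 | 0
The formula is true on 2 of the 32 rows.

2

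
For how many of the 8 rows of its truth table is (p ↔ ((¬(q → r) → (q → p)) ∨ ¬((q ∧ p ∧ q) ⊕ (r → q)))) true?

p | q | r || (q → r) | ¬(q → r) | (q → p) | (¬(q → r) → (q → p)) | (q ∧ p ∧ q) | (r → q) | ((q ∧ p ∧ q) ⊕ (r → q)) | ¬((q ∧ p ∧ q) ⊕ (r → q)) | φ
F | F | F ||    T    |    F     |    T    |          T           |      F      |    T    |            T            |            F             | F
F | F | T ||    T    |    F     |    T    |          T           |      F      |    F    |            F            |            T             | F
F | T | F ||    F    |    T     |    F    |          F           |      F      |    T    |            T            |            F             | T
F | T | T ||    T    |    F     |    F    |          T           |      F      |    T    |            T            |            F             | F
T | F | F ||    T    |    F     |    T    |          T           |      F      |    T    |            T            |            F             | T
T | F | T ||    T    |    F     |    T    |          T           |      F      |    F    |            F            |            T             | T
T | T | F ||    F    |    T     |    T    |          T           |      T      |    T    |            F            |            T             | T
T | T | T ||    T    |    F     |    T    |          T           |      T      |    T    |            F            |            T             | T
The formula is true on 5 of the 8 rows.

5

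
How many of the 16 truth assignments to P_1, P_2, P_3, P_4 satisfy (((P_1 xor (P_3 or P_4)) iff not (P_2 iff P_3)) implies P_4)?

12

P_1 | P_2 | P_3 | P_4 || (P_3 or P_4) | (P_1 xor (P_3 or P_4)) | (P_2 iff P_3) | not (P_2 iff P_3) | φ
 1  |  1  |  1  |  1  ||      1       |           0            |       1       |         0         | 1
 1  |  1  |  1  |  0  ||      1       |           0            |       1       |         0         | 0
 1  |  1  |  0  |  1  ||      1       |           0            |       0       |         1         | 1
 1  |  1  |  0  |  0  ||      0       |           1            |       0       |         1         | 0
 1  |  0  |  1  |  1  ||      1       |           0            |       0       |         1         | 1
 1  |  0  |  1  |  0  ||      1       |           0            |       0       |         1         | 1
 1  |  0  |  0  |  1  ||      1       |           0            |       1       |         0         | 1
 1  |  0  |  0  |  0  ||      0       |           1            |       1       |         0         | 1
 0  |  1  |  1  |  1  ||      1       |           1            |       1       |         0         | 1
 0  |  1  |  1  |  0  ||      1       |           1            |       1       |         0         | 1
 0  |  1  |  0  |  1  ||      1       |           1            |       0       |         1         | 1
 0  |  1  |  0  |  0  ||      0       |           0            |       0       |         1         | 1
 0  |  0  |  1  |  1  ||      1       |           1            |       0       |         1         | 1
 0  |  0  |  1  |  0  ||      1       |           1            |       0       |         1         | 0
 0  |  0  |  0  |  1  ||      1       |           1            |       1       |         0         | 1
 0  |  0  |  0  |  0  ||      0       |           0            |       1       |         0         | 0
The formula is true on 12 of the 16 rows.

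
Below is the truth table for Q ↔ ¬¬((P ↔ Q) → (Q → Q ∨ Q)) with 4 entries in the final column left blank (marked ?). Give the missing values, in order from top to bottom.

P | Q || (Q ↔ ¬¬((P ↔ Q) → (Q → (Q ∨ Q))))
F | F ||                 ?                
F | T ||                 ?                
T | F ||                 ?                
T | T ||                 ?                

Row P=F, Q=F: ¬¬((P ↔ Q) → (Q → Q ∨ Q)) = T, so (Q ↔ ¬¬((P ↔ Q) → (Q → (Q ∨ Q)))) = F.
Row P=F, Q=T: ¬¬((P ↔ Q) → (Q → Q ∨ Q)) = T, so (Q ↔ ¬¬((P ↔ Q) → (Q → (Q ∨ Q)))) = T.
Row P=T, Q=F: ¬¬((P ↔ Q) → (Q → Q ∨ Q)) = T, so (Q ↔ ¬¬((P ↔ Q) → (Q → (Q ∨ Q)))) = F.
Row P=T, Q=T: ¬¬((P ↔ Q) → (Q → Q ∨ Q)) = T, so (Q ↔ ¬¬((P ↔ Q) → (Q → (Q ∨ Q)))) = T.

F, T, F, T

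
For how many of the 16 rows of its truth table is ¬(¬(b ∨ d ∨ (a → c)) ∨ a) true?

8

a | b | c | d || (a → c) | (b ∨ d ∨ (a → c)) | ¬(b ∨ d ∨ (a → c)) | (¬(b ∨ d ∨ (a → c)) ∨ a) | ¬(¬(b ∨ d ∨ (a → c)) ∨ a)
0 | 0 | 0 | 0 ||    1    |         1         |         0          |            0             |             1            
0 | 0 | 0 | 1 ||    1    |         1         |         0          |            0             |             1            
0 | 0 | 1 | 0 ||    1    |         1         |         0          |            0             |             1            
0 | 0 | 1 | 1 ||    1    |         1         |         0          |            0             |             1            
0 | 1 | 0 | 0 ||    1    |         1         |         0          |            0             |             1            
0 | 1 | 0 | 1 ||    1    |         1         |         0          |            0             |             1            
0 | 1 | 1 | 0 ||    1    |         1         |         0          |            0             |             1            
0 | 1 | 1 | 1 ||    1    |         1         |         0          |            0             |             1            
1 | 0 | 0 | 0 ||    0    |         0         |         1          |            1             |             0            
1 | 0 | 0 | 1 ||    0    |         1         |         0          |            1             |             0            
1 | 0 | 1 | 0 ||    1    |         1         |         0          |            1             |             0            
1 | 0 | 1 | 1 ||    1    |         1         |         0          |            1             |             0            
1 | 1 | 0 | 0 ||    0    |         1         |         0          |            1             |             0            
1 | 1 | 0 | 1 ||    0    |         1         |         0          |            1             |             0            
1 | 1 | 1 | 0 ||    1    |         1         |         0          |            1             |             0            
1 | 1 | 1 | 1 ||    1    |         1         |         0          |            1             |             0            
The formula is true on 8 of the 16 rows.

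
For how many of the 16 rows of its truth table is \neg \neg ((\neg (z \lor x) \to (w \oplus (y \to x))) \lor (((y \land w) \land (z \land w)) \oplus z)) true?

x | y | z | w | (z \lor x) | \neg (z \lor x) | (y \to x) | (w \oplus (y \to x)) | (y \land w) | (z \land w) | φ
- | - | - | - | ---------- | --------------- | --------- | -------------------- | ----------- | ----------- | -
T | T | T | T |     T      |        F        |     T     |          F           |      T      |      T      | T
T | T | T | F |     T      |        F        |     T     |          T           |      F      |      F      | T
T | T | F | T |     T      |        F        |     T     |          F           |      T      |      F      | T
T | T | F | F |     T      |        F        |     T     |          T           |      F      |      F      | T
T | F | T | T |     T      |        F        |     T     |          F           |      F      |      T      | T
T | F | T | F |     T      |        F        |     T     |          T           |      F      |      F      | T
T | F | F | T |     T      |        F        |     T     |          F           |      F      |      F      | T
T | F | F | F |     T      |        F        |     T     |          T           |      F      |      F      | T
F | T | T | T |     T      |        F        |     F     |          T           |      T      |      T      | T
F | T | T | F |     T      |        F        |     F     |          F           |      F      |      F      | T
F | T | F | T |     F      |        T        |     F     |          T           |      T      |      F      | T
F | T | F | F |     F      |        T        |     F     |          F           |      F      |      F      | F
F | F | T | T |     T      |        F        |     T     |          F           |      F      |      T      | T
F | F | T | F |     T      |        F        |     T     |          T           |      F      |      F      | T
F | F | F | T |     F      |        T        |     T     |          F           |      F      |      F      | F
F | F | F | F |     F      |        T        |     T     |          T           |      F      |      F      | T
The formula is true on 14 of the 16 rows.

14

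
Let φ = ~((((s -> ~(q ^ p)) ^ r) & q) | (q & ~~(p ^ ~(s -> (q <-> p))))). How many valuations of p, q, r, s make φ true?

p | q | r | s || φ
T | T | T | T || F
T | T | T | F || F
T | T | F | T || F
T | T | F | F || F
T | F | T | T || T
T | F | T | F || T
T | F | F | T || T
T | F | F | F || T
F | T | T | T || F
F | T | T | F || T
F | T | F | T || F
F | T | F | F || F
F | F | T | T || T
F | F | T | F || T
F | F | F | T || T
F | F | F | F || T
The formula is true on 9 of the 16 rows.

9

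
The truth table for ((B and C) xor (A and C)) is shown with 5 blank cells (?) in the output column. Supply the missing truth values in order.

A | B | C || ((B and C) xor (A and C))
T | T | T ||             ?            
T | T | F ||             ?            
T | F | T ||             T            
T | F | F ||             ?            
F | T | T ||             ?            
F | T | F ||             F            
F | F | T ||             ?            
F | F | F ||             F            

Row A=T, B=T, C=T: (B and C) = T, (A and C) = T, so ((B and C) xor (A and C)) = F.
Row A=T, B=T, C=F: (B and C) = F, (A and C) = F, so ((B and C) xor (A and C)) = F.
Row A=T, B=F, C=F: (B and C) = F, (A and C) = F, so ((B and C) xor (A and C)) = F.
Row A=F, B=T, C=T: (B and C) = T, (A and C) = F, so ((B and C) xor (A and C)) = T.
Row A=F, B=F, C=T: (B and C) = F, (A and C) = F, so ((B and C) xor (A and C)) = F.

F, F, F, T, F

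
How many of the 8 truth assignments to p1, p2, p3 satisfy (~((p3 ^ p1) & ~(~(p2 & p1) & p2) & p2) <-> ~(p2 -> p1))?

3

p1 | p2 | p3 || (p3 ^ p1) | (p2 & p1) | ~(p2 & p1) | (~(p2 & p1) & p2) | ~(~(p2 & p1) & p2) | (p2 -> p1) | ~(p2 -> p1) | φ
T  | T  | T  ||     F     |     T     |     F      |         F         |         T          |     T      |      F      | F
T  | T  | F  ||     T     |     T     |     F      |         F         |         T          |     T      |      F      | T
T  | F  | T  ||     F     |     F     |     T      |         F         |         T          |     T      |      F      | F
T  | F  | F  ||     T     |     F     |     T      |         F         |         T          |     T      |      F      | F
F  | T  | T  ||     T     |     F     |     T      |         T         |         F          |     F      |      T      | T
F  | T  | F  ||     F     |     F     |     T      |         T         |         F          |     F      |      T      | T
F  | F  | T  ||     T     |     F     |     T      |         F         |         T          |     T      |      F      | F
F  | F  | F  ||     F     |     F     |     T      |         F         |         T          |     T      |      F      | F
The formula is true on 3 of the 8 rows.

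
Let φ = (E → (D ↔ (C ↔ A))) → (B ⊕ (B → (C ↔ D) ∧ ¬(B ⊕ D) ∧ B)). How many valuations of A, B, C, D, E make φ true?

29

  A   |   B   |   C   |   D   |   E   ||   φ  
False | False | False | False | False ||  True
False | False | False | False |  True ||  True
False | False | False |  True | False ||  True
False | False | False |  True |  True ||  True
False | False |  True | False | False ||  True
False | False |  True | False |  True ||  True
False | False |  True |  True | False ||  True
False | False |  True |  True |  True ||  True
False |  True | False | False | False ||  True
False |  True | False | False |  True ||  True
False |  True | False |  True | False ||  True
False |  True | False |  True |  True ||  True
False |  True |  True | False | False ||  True
False |  True |  True | False |  True ||  True
False |  True |  True |  True | False || False
False |  True |  True |  True |  True ||  True
 True | False | False | False | False ||  True
 True | False | False | False |  True ||  True
 True | False | False |  True | False ||  True
 True | False | False |  True |  True ||  True
 True | False |  True | False | False ||  True
 True | False |  True | False |  True ||  True
 True | False |  True |  True | False ||  True
 True | False |  True |  True |  True ||  True
 True |  True | False | False | False ||  True
 True |  True | False | False |  True ||  True
 True |  True | False |  True | False ||  True
 True |  True | False |  True |  True ||  True
 True |  True |  True | False | False ||  True
 True |  True |  True | False |  True ||  True
 True |  True |  True |  True | False || False
 True |  True |  True |  True |  True || False
The formula is true on 29 of the 32 rows.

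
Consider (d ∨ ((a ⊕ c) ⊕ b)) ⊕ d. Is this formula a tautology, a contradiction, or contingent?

contingent

a  b  c  d  |  ((d ∨ ((a ⊕ c) ⊕ b)) ⊕ d)
T  T  T  T  |              F            
T  T  T  F  |              T            
T  T  F  T  |              F            
T  T  F  F  |              F            
T  F  T  T  |              F            
T  F  T  F  |              F            
T  F  F  T  |              F            
T  F  F  F  |              T            
F  T  T  T  |              F            
F  T  T  F  |              F            
F  T  F  T  |              F            
F  T  F  F  |              T            
F  F  T  T  |              F            
F  F  T  F  |              T            
F  F  F  T  |              F            
F  F  F  F  |              F            
4 of 16 rows are T, so the formula is contingent.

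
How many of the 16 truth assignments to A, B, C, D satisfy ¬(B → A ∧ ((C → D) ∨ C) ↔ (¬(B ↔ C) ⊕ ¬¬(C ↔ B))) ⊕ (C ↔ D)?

8

A | B | C | D | (C → D) | ((C → D) ∨ C) | (A ∧ ((C → D) ∨ C)) | (B → (A ∧ ((C → D) ∨ C))) | (B ↔ C) | ¬(B ↔ C) | (C ↔ B) | ¬(C ↔ B) | ¬¬(C ↔ B) | (¬(B ↔ C) ⊕ ¬¬(C ↔ B)) | (C ↔ D) | φ
- | - | - | - | ------- | ------------- | ------------------- | ------------------------- | ------- | -------- | ------- | -------- | --------- | ---------------------- | ------- | -
1 | 1 | 1 | 1 |    1    |       1       |          1          |             1             |    1    |    0     |    1    |    0     |     1     |           1            |    1    | 1
1 | 1 | 1 | 0 |    0    |       1       |          1          |             1             |    1    |    0     |    1    |    0     |     1     |           1            |    0    | 0
1 | 1 | 0 | 1 |    1    |       1       |          1          |             1             |    0    |    1     |    0    |    1     |     0     |           1            |    0    | 0
1 | 1 | 0 | 0 |    1    |       1       |          1          |             1             |    0    |    1     |    0    |    1     |     0     |           1            |    1    | 1
1 | 0 | 1 | 1 |    1    |       1       |          1          |             1             |    0    |    1     |    0    |    1     |     0     |           1            |    1    | 1
1 | 0 | 1 | 0 |    0    |       1       |          1          |             1             |    0    |    1     |    0    |    1     |     0     |           1            |    0    | 0
1 | 0 | 0 | 1 |    1    |       1       |          1          |             1             |    1    |    0     |    1    |    0     |     1     |           1            |    0    | 0
1 | 0 | 0 | 0 |    1    |       1       |          1          |             1             |    1    |    0     |    1    |    0     |     1     |           1            |    1    | 1
0 | 1 | 1 | 1 |    1    |       1       |          0          |             0             |    1    |    0     |    1    |    0     |     1     |           1            |    1    | 0
0 | 1 | 1 | 0 |    0    |       1       |          0          |             0             |    1    |    0     |    1    |    0     |     1     |           1            |    0    | 1
0 | 1 | 0 | 1 |    1    |       1       |          0          |             0             |    0    |    1     |    0    |    1     |     0     |           1            |    0    | 1
0 | 1 | 0 | 0 |    1    |       1       |          0          |             0             |    0    |    1     |    0    |    1     |     0     |           1            |    1    | 0
0 | 0 | 1 | 1 |    1    |       1       |          0          |             1             |    0    |    1     |    0    |    1     |     0     |           1            |    1    | 1
0 | 0 | 1 | 0 |    0    |       1       |          0          |             1             |    0    |    1     |    0    |    1     |     0     |           1            |    0    | 0
0 | 0 | 0 | 1 |    1    |       1       |          0          |             1             |    1    |    0     |    1    |    0     |     1     |           1            |    0    | 0
0 | 0 | 0 | 0 |    1    |       1       |          0          |             1             |    1    |    0     |    1    |    0     |     1     |           1            |    1    | 1
The formula is true on 8 of the 16 rows.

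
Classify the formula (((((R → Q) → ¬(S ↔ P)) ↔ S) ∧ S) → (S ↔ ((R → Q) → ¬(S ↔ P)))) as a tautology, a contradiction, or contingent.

P | Q | R | S || φ
1 | 1 | 1 | 1 || 1
1 | 1 | 1 | 0 || 1
1 | 1 | 0 | 1 || 1
1 | 1 | 0 | 0 || 1
1 | 0 | 1 | 1 || 1
1 | 0 | 1 | 0 || 1
1 | 0 | 0 | 1 || 1
1 | 0 | 0 | 0 || 1
0 | 1 | 1 | 1 || 1
0 | 1 | 1 | 0 || 1
0 | 1 | 0 | 1 || 1
0 | 1 | 0 | 0 || 1
0 | 0 | 1 | 1 || 1
0 | 0 | 1 | 0 || 1
0 | 0 | 0 | 1 || 1
0 | 0 | 0 | 0 || 1
Every row is 1, so the formula is a tautology.

tautology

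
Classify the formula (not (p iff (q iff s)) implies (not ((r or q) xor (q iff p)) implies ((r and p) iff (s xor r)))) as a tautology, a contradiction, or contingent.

contingent

p  q  r  s  |  φ
T  T  T  T  |  T
T  T  T  F  |  T
T  T  F  T  |  T
T  T  F  F  |  T
T  F  T  T  |  T
T  F  T  F  |  T
T  F  F  T  |  F
T  F  F  F  |  T
F  T  T  T  |  T
F  T  T  F  |  T
F  T  F  T  |  T
F  T  F  F  |  T
F  F  T  T  |  T
F  F  T  F  |  F
F  F  F  T  |  T
F  F  F  F  |  T
14 of 16 rows are T, so the formula is contingent.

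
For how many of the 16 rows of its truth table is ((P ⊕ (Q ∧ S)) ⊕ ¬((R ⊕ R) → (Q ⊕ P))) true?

P | Q | R | S | φ
- | - | - | - | -
1 | 1 | 1 | 1 | 0
1 | 1 | 1 | 0 | 1
1 | 1 | 0 | 1 | 0
1 | 1 | 0 | 0 | 1
1 | 0 | 1 | 1 | 1
1 | 0 | 1 | 0 | 1
1 | 0 | 0 | 1 | 1
1 | 0 | 0 | 0 | 1
0 | 1 | 1 | 1 | 1
0 | 1 | 1 | 0 | 0
0 | 1 | 0 | 1 | 1
0 | 1 | 0 | 0 | 0
0 | 0 | 1 | 1 | 0
0 | 0 | 1 | 0 | 0
0 | 0 | 0 | 1 | 0
0 | 0 | 0 | 0 | 0
The formula is true on 8 of the 16 rows.

8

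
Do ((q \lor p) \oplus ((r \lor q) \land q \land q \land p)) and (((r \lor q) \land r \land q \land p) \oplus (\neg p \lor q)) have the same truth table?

not equivalent

  p   |   q   |   r   ||   φ   |   ψ  
False | False | False || False |  True
False | False |  True || False |  True
False |  True | False ||  True |  True
False |  True |  True ||  True |  True
 True | False | False ||  True | False
 True | False |  True ||  True | False
 True |  True | False || False |  True
 True |  True |  True || False | False
The columns differ at p=False, q=False, r=False (φ=False, ψ=True), so they are not equivalent.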